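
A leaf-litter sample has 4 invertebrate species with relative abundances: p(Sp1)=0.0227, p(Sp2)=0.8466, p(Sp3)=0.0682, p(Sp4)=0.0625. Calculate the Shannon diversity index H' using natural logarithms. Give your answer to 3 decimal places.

0.583

Each pᵢ ln pᵢ term (working shown to 5 dp, full precision carried): 0.0227×(-3.78539)=-0.08593, 0.8466×(-0.16653)=-0.14098, 0.0682×(-2.68531)=-0.18314, 0.0625×(-2.77259)=-0.17329.
Sum = -0.58334, so H' = 0.583.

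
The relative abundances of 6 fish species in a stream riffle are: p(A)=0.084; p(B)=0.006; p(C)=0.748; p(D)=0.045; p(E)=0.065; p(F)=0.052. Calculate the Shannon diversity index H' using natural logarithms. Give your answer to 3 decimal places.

0.927

Each pᵢ ln pᵢ term (working shown to 5 dp, full precision carried): 0.084×(-2.47694)=-0.20806, 0.006×(-5.11600)=-0.03070, 0.748×(-0.29035)=-0.21718, 0.045×(-3.10109)=-0.13955, 0.065×(-2.73337)=-0.17767, 0.052×(-2.95651)=-0.15374.
Sum = -0.92690, so H' = 0.927.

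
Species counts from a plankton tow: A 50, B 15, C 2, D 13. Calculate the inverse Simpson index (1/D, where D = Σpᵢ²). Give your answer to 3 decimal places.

2.208

Total N = 50+15+2+13 = 80, so the proportions are 0.625, 0.1875, 0.025, 0.1625 (working shown to 6 dp, full precision carried).
D = 0.625² + 0.1875² + 0.025² + 0.1625² = 0.390625 + 0.035156 + 0.000625 + 0.026406 = 0.452813.
So 1/D = 2.20842, i.e. 2.208 to 3 decimal places.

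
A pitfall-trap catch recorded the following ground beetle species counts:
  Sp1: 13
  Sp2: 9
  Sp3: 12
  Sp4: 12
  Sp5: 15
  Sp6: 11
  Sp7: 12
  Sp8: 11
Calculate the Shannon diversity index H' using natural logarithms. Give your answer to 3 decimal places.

Total N = 13+9+12+12+15+11+12+11 = 95, so the proportions are 0.13684, 0.09474, 0.12632, 0.12632, 0.15789, 0.11579, 0.12632, 0.11579 (working shown to 5 dp, full precision carried).
Each pᵢ ln pᵢ term: 0.13684×(-1.98893)=-0.27217, 0.09474×(-2.35665)=-0.22326, 0.12632×(-2.06897)=-0.26134, 0.12632×(-2.06897)=-0.26134, 0.15789×(-1.84583)=-0.29145, 0.11579×(-2.15598)=-0.24964, 0.12632×(-2.06897)=-0.26134, 0.11579×(-2.15598)=-0.24964.
Sum = -2.07019, so H' = 2.070.

2.070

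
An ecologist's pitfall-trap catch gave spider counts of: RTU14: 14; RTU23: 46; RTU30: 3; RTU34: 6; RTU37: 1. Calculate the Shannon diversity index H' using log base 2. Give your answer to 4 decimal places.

Total N = 14+46+3+6+1 = 70, so the proportions are 0.2, 0.657143, 0.042857, 0.085714, 0.014286 (working shown to 6 dp, full precision carried).
Each pᵢ log₂ pᵢ term: 0.2×(-2.321928)=-0.464386, 0.657143×(-0.605721)=-0.398045, 0.042857×(-4.544321)=-0.194757, 0.085714×(-3.544321)=-0.303799, 0.014286×(-6.129283)=-0.087561.
Sum = -1.448548, so H' = 1.4485.

1.4485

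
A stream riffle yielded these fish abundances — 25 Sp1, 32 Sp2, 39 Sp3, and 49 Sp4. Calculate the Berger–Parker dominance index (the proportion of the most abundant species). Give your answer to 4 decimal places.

0.3379

Total N = 25+32+39+49 = 145, so the proportions are 0.172414, 0.22069, 0.268966, 0.337931 (working shown to 6 dp, full precision carried).
The largest proportion is 0.337931, i.e. d = 0.3379 to 4 decimal places.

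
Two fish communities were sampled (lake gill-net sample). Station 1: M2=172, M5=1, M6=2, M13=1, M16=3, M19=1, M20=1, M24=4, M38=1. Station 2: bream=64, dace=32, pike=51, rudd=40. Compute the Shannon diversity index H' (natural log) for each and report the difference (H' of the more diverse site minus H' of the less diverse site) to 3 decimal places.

0.943

Station 1: N=186, proportions 0.92473, 0.00538, 0.01075, 0.00538, 0.01613, 0.00538, 0.00538, 0.02151, 0.00538, giving H' = 0.41071 (working shown to 5 dp, full precision carried).
Station 2: N=187, proportions 0.34225, 0.17112, 0.27273, 0.2139, giving H' = 1.35330.
Difference = |0.41071 − 1.35330| = 0.94259, i.e. 0.943 to 3 decimal places.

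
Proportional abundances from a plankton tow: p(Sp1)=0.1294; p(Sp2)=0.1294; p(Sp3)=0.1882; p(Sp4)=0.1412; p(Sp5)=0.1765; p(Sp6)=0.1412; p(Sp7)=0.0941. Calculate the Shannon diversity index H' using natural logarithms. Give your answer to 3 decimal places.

1.925

Each pᵢ ln pᵢ term (working shown to 5 dp, full precision carried): 0.1294×(-2.04485)=-0.26460, 0.1294×(-2.04485)=-0.26460, 0.1882×(-1.67025)=-0.31434, 0.1412×(-1.95758)=-0.27641, 0.1765×(-1.73443)=-0.30613, 0.1412×(-1.95758)=-0.27641, 0.0941×(-2.36340)=-0.22240.
Sum = -1.92489, so H' = 1.925.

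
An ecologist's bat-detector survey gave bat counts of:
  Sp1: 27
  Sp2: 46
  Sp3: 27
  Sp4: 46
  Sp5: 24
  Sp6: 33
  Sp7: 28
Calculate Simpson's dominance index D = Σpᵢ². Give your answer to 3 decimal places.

0.153

Total N = 27+46+27+46+24+33+28 = 231, so the proportions are 0.11688, 0.19913, 0.11688, 0.19913, 0.1039, 0.14286, 0.12121 (working shown to 5 dp, full precision carried).
D = 0.11688² + 0.19913² + 0.11688² + 0.19913² + 0.1039² + 0.14286² + 0.12121² = 0.01366 + 0.03965 + 0.01366 + 0.03965 + 0.01079 + 0.02041 + 0.01469 = 0.15253.
To 3 decimal places, D = 0.153.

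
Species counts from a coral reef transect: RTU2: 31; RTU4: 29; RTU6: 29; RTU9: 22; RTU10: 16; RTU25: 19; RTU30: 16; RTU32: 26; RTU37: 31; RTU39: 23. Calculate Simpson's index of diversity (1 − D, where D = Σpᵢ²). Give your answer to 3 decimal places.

Total N = 31+29+29+22+16+19+16+26+31+23 = 242, so the proportions are 0.1281, 0.11983, 0.11983, 0.09091, 0.06612, 0.07851, 0.06612, 0.10744, 0.1281, 0.09504 (working shown to 5 dp, full precision carried).
D = 0.1281² + 0.11983² + 0.11983² + 0.09091² + 0.06612² + 0.07851² + 0.06612² + 0.10744² + 0.1281² + 0.09504² = 0.01641 + 0.01436 + 0.01436 + 0.00826 + 0.00437 + 0.00616 + 0.00437 + 0.01154 + 0.01641 + 0.00903 = 0.10529.
So 1 − D = 0.89471, i.e. 0.895 to 3 decimal places.

0.895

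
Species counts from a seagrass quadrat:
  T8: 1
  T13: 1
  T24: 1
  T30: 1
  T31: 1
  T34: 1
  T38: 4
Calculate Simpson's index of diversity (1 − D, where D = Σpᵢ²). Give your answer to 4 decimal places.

Total N = 1+1+1+1+1+1+4 = 10, so the proportions are 0.1, 0.1, 0.1, 0.1, 0.1, 0.1, 0.4 (working shown to 6 dp, full precision carried).
D = 0.1² + 0.1² + 0.1² + 0.1² + 0.1² + 0.1² + 0.4² = 0.010000 + 0.010000 + 0.010000 + 0.010000 + 0.010000 + 0.010000 + 0.160000 = 0.220000.
So 1 − D = 0.780000, i.e. 0.7800 to 4 decimal places.

0.7800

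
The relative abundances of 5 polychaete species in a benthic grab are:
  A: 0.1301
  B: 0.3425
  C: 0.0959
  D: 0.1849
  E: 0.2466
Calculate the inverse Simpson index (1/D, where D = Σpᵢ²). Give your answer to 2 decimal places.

4.19

D = 0.1301² + 0.3425² + 0.0959² + 0.1849² + 0.2466² = 0.016926 + 0.117306 + 0.009197 + 0.034188 + 0.060812 = 0.238429 (working shown to 6 dp, full precision carried).
So 1/D = 4.1941, i.e. 4.19 to 2 decimal places.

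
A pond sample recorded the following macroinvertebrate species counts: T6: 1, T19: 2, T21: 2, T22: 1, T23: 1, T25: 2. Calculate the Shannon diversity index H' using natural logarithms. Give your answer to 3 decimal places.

Total N = 1+2+2+1+1+2 = 9, so the proportions are 0.11111, 0.22222, 0.22222, 0.11111, 0.11111, 0.22222 (working shown to 5 dp, full precision carried).
Each pᵢ ln pᵢ term: 0.11111×(-2.19722)=-0.24414, 0.22222×(-1.50408)=-0.33424, 0.22222×(-1.50408)=-0.33424, 0.11111×(-2.19722)=-0.24414, 0.11111×(-2.19722)=-0.24414, 0.22222×(-1.50408)=-0.33424.
Sum = -1.73513, so H' = 1.735.

1.735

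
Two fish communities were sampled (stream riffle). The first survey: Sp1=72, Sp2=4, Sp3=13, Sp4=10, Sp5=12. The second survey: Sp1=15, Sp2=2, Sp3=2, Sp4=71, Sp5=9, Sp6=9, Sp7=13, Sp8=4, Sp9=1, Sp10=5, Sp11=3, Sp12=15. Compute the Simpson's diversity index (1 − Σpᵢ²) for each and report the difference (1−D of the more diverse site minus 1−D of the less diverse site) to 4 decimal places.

0.1907

The first survey: N=111, proportions 0.648649, 0.036036, 0.117117, 0.09009, 0.108108, giving 1−D = 0.544436 (working shown to 6 dp, full precision carried).
The second survey: N=149, proportions 0.100671, 0.013423, 0.013423, 0.47651, 0.060403, 0.060403, 0.087248, 0.026846, 0.006711, 0.033557, 0.020134, 0.100671, giving 1−D = 0.735102.
Difference = |0.544436 − 0.735102| = 0.190666, i.e. 0.1907 to 4 decimal places.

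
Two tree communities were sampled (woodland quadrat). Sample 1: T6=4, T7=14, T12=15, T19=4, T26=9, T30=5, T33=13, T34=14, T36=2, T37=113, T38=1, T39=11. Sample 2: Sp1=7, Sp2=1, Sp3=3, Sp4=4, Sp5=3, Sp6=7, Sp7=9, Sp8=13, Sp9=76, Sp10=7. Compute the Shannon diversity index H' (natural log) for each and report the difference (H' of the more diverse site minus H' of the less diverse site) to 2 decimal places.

Sample 1: N=205, proportions 0.0195, 0.0683, 0.0732, 0.0195, 0.0439, 0.0244, 0.0634, 0.0683, 0.0098, 0.5512, 0.0049, 0.0537, giving H' = 1.6707 (working shown to 4 dp, full precision carried).
Sample 2: N=130, proportions 0.0538, 0.0077, 0.0231, 0.0308, 0.0231, 0.0538, 0.0692, 0.1, 0.5846, 0.0538, giving H' = 1.5194.
Difference = |1.6707 − 1.5194| = 0.1513, i.e. 0.15 to 2 decimal places.

0.15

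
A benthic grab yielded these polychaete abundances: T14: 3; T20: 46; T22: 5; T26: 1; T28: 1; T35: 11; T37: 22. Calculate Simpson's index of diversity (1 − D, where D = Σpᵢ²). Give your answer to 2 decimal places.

Total N = 3+46+5+1+1+11+22 = 89, so the proportions are 0.0337, 0.5169, 0.0562, 0.0112, 0.0112, 0.1236, 0.2472 (working shown to 4 dp, full precision carried).
D = 0.0337² + 0.5169² + 0.0562² + 0.0112² + 0.0112² + 0.1236² + 0.2472² = 0.0011 + 0.2671 + 0.0032 + 0.0001 + 0.0001 + 0.0153 + 0.0611 = 0.3481.
So 1 − D = 0.6519, i.e. 0.65 to 2 decimal places.

0.65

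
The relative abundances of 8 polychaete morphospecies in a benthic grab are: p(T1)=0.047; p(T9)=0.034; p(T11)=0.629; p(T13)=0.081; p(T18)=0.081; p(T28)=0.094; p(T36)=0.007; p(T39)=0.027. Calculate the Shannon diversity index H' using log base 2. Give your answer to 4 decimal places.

1.8928

Each pᵢ log₂ pᵢ term (working shown to 6 dp, full precision carried): 0.047×(-4.411195)=-0.207326, 0.034×(-4.878321)=-0.165863, 0.629×(-0.668868)=-0.420718, 0.081×(-3.625934)=-0.293701, 0.081×(-3.625934)=-0.293701, 0.094×(-3.411195)=-0.320652, 0.007×(-7.158429)=-0.050109, 0.027×(-5.210897)=-0.140694.
Sum = -1.892764, so H' = 1.8928.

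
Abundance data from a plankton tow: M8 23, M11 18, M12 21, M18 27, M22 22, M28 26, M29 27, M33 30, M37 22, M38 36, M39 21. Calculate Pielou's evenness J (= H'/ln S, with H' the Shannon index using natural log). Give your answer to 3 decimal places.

Total N = 23+18+21+27+22+26+27+30+22+36+21 = 273, so the proportions are 0.08425, 0.06593, 0.07692, 0.0989, 0.08059, 0.09524, 0.0989, 0.10989, 0.08059, 0.13187, 0.07692 (working shown to 5 dp, full precision carried).
H' = −Σ pᵢ ln pᵢ = −((-0.20843) + (-0.17928) + (-0.19730) + (-0.22882) + (-0.20295) + (-0.22394) + (-0.22882) + (-0.24267) + (-0.20295) + (-0.26716) + (-0.19730)) = 2.37963.
With S = 11 species, ln S = 2.39790, so J = 2.37963/2.39790 = 0.99238, i.e. 0.992 to 3 decimal places.

0.992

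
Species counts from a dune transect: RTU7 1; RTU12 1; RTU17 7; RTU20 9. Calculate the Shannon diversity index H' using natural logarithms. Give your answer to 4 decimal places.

1.0350

Total N = 1+1+7+9 = 18, so the proportions are 0.055556, 0.055556, 0.388889, 0.5 (working shown to 6 dp, full precision carried).
Each pᵢ ln pᵢ term: 0.055556×(-2.890372)=-0.160576, 0.055556×(-2.890372)=-0.160576, 0.388889×(-0.944462)=-0.367291, 0.5×(-0.693147)=-0.346574.
Sum = -1.035017, so H' = 1.0350.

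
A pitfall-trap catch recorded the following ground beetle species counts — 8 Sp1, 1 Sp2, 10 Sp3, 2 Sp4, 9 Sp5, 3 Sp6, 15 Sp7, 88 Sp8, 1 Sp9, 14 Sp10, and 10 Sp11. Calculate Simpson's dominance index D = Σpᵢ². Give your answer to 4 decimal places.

0.3289

Total N = 8+1+10+2+9+3+15+88+1+14+10 = 161, so the proportions are 0.049689, 0.006211, 0.062112, 0.012422, 0.055901, 0.018634, 0.093168, 0.546584, 0.006211, 0.086957, 0.062112 (working shown to 6 dp, full precision carried).
D = 0.049689² + 0.006211² + 0.062112² + 0.012422² + 0.055901² + 0.018634² + 0.093168² + 0.546584² + 0.006211² + 0.086957² + 0.062112² = 0.002469 + 0.000039 + 0.003858 + 0.000154 + 0.003125 + 0.000347 + 0.008680 + 0.298754 + 0.000039 + 0.007561 + 0.003858 = 0.328884.
To 4 decimal places, D = 0.3289.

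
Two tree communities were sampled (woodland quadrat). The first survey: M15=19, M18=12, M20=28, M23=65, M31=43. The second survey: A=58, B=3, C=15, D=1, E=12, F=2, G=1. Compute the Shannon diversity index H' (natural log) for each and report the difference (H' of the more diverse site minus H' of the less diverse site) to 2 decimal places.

0.31

The first survey: N=167, proportions 0.1138, 0.0719, 0.1677, 0.3892, 0.2575, giving H' = 1.4525 (working shown to 4 dp, full precision carried).
The second survey: N=92, proportions 0.6304, 0.0326, 0.163, 0.0109, 0.1304, 0.0217, 0.0109, giving H' = 1.1454.
Difference = |1.4525 − 1.1454| = 0.3071, i.e. 0.31 to 2 decimal places.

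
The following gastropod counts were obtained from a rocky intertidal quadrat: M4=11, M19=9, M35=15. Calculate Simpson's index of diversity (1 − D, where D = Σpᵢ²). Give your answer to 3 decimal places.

Total N = 11+9+15 = 35, so the proportions are 0.31429, 0.25714, 0.42857 (working shown to 5 dp, full precision carried).
D = 0.31429² + 0.25714² + 0.42857² = 0.09878 + 0.06612 + 0.18367 = 0.34857.
So 1 − D = 0.65143, i.e. 0.651 to 3 decimal places.

0.651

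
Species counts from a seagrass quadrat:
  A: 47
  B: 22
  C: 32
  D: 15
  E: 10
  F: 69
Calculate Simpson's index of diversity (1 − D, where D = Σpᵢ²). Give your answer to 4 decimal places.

0.7685

Total N = 47+22+32+15+10+69 = 195, so the proportions are 0.241026, 0.112821, 0.164103, 0.076923, 0.051282, 0.353846 (working shown to 6 dp, full precision carried).
D = 0.241026² + 0.112821² + 0.164103² + 0.076923² + 0.051282² + 0.353846² = 0.058093 + 0.012728 + 0.026930 + 0.005917 + 0.002630 + 0.125207 = 0.231506.
So 1 − D = 0.768494, i.e. 0.7685 to 4 decimal places.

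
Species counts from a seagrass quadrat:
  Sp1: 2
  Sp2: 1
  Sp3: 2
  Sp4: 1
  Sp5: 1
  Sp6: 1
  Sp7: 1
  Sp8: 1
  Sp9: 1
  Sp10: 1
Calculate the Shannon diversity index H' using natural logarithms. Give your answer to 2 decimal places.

2.25

Total N = 2+1+2+1+1+1+1+1+1+1 = 12, so the proportions are 0.1667, 0.0833, 0.1667, 0.0833, 0.0833, 0.0833, 0.0833, 0.0833, 0.0833, 0.0833 (working shown to 4 dp, full precision carried).
Each pᵢ ln pᵢ term: 0.1667×(-1.7918)=-0.2986, 0.0833×(-2.4849)=-0.2071, 0.1667×(-1.7918)=-0.2986, 0.0833×(-2.4849)=-0.2071, 0.0833×(-2.4849)=-0.2071, 0.0833×(-2.4849)=-0.2071, 0.0833×(-2.4849)=-0.2071, 0.0833×(-2.4849)=-0.2071, 0.0833×(-2.4849)=-0.2071, 0.0833×(-2.4849)=-0.2071.
Sum = -2.2539, so H' = 2.25.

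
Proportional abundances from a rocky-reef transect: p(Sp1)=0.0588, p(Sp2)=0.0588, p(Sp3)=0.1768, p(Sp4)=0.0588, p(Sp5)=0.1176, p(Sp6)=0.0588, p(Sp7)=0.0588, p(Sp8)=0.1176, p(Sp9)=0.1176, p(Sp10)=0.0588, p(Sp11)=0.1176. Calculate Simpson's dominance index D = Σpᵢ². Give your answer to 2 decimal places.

0.11

D = 0.0588² + 0.0588² + 0.1768² + 0.0588² + 0.1176² + 0.0588² + 0.0588² + 0.1176² + 0.1176² + 0.0588² + 0.1176² = 0.0035 + 0.0035 + 0.0313 + 0.0035 + 0.0138 + 0.0035 + 0.0035 + 0.0138 + 0.0138 + 0.0035 + 0.0138 = 0.1073 (working shown to 4 dp, full precision carried).
To 2 decimal places, D = 0.11.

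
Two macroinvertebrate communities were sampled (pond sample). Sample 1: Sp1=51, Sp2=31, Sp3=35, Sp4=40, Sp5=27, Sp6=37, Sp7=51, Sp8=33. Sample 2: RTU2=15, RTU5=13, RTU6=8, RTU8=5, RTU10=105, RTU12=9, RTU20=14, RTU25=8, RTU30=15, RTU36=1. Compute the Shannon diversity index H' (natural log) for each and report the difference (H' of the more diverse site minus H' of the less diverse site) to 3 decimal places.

Sample 1: N=305, proportions 0.16721, 0.10164, 0.11475, 0.13115, 0.08852, 0.12131, 0.16721, 0.1082, giving H' = 2.05648 (working shown to 5 dp, full precision carried).
Sample 2: N=193, proportions 0.07772, 0.06736, 0.04145, 0.02591, 0.54404, 0.04663, 0.07254, 0.04145, 0.07772, 0.00518, giving H' = 1.62905.
Difference = |2.05648 − 1.62905| = 0.42743, i.e. 0.427 to 3 decimal places.

0.427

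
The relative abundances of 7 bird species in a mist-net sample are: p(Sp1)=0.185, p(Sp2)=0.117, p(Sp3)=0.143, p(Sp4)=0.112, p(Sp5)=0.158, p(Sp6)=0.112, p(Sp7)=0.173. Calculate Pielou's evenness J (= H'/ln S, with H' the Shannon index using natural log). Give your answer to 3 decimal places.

H' = −Σ pᵢ ln pᵢ = −((-0.31217) + (-0.25103) + (-0.27812) + (-0.24520) + (-0.29154) + (-0.24520) + (-0.30352)) = 1.92678 (working shown to 5 dp, full precision carried).
With S = 7 species, ln S = 1.94591, so J = 1.92678/1.94591 = 0.99017, i.e. 0.990 to 3 decimal places.

0.990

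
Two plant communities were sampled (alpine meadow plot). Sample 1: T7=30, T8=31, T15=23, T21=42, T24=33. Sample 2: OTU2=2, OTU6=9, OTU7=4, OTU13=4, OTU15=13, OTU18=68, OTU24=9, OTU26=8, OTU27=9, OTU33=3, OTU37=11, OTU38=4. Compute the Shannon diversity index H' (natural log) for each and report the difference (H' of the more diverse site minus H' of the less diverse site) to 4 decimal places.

Sample 1: N=159, proportions 0.188679, 0.194969, 0.144654, 0.264151, 0.207547, giving H' = 1.591088 (working shown to 6 dp, full precision carried).
Sample 2: N=144, proportions 0.013889, 0.0625, 0.027778, 0.027778, 0.090278, 0.472222, 0.0625, 0.055556, 0.0625, 0.020833, 0.076389, 0.027778, giving H' = 1.886994.
Difference = |1.591088 − 1.886994| = 0.295906, i.e. 0.2959 to 4 decimal places.

0.2959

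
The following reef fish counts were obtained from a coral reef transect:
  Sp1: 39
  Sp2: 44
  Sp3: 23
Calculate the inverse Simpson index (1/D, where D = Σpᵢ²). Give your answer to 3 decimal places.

2.819

Total N = 39+44+23 = 106, so the proportions are 0.367925, 0.415094, 0.216981 (working shown to 6 dp, full precision carried).
D = 0.367925² + 0.415094² + 0.216981² = 0.135368 + 0.172303 + 0.047081 = 0.354753.
So 1/D = 2.81887, i.e. 2.819 to 3 decimal places.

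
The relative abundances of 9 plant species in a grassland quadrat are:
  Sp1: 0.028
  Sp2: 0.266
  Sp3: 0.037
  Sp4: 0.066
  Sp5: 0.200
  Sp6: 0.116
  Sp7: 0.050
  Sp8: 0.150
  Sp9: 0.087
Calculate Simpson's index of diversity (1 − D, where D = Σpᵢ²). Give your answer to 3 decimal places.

0.837

D = 0.028² + 0.266² + 0.037² + 0.066² + 0.2² + 0.116² + 0.05² + 0.15² + 0.087² = 0.00078 + 0.07076 + 0.00137 + 0.00436 + 0.04000 + 0.01346 + 0.00250 + 0.02250 + 0.00757 = 0.16329 (working shown to 5 dp, full precision carried).
So 1 − D = 0.83671, i.e. 0.837 to 3 decimal places.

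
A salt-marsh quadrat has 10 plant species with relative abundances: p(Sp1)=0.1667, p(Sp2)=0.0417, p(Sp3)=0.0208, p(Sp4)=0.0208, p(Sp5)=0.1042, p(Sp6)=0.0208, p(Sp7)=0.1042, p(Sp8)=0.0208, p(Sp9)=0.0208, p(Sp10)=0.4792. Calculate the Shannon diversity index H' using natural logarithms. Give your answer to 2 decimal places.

1.66

Each pᵢ ln pᵢ term (working shown to 4 dp, full precision carried): 0.1667×(-1.7916)=-0.2987, 0.0417×(-3.1773)=-0.1325, 0.0208×(-3.8728)=-0.0806, 0.0208×(-3.8728)=-0.0806, 0.1042×(-2.2614)=-0.2356, 0.0208×(-3.8728)=-0.0806, 0.1042×(-2.2614)=-0.2356, 0.0208×(-3.8728)=-0.0806, 0.0208×(-3.8728)=-0.0806, 0.4792×(-0.7356)=-0.3525.
Sum = -1.6577, so H' = 1.66.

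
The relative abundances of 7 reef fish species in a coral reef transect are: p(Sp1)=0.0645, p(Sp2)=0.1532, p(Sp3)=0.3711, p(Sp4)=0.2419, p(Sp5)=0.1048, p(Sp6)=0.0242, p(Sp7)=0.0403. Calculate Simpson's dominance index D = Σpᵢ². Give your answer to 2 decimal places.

0.24

D = 0.0645² + 0.1532² + 0.3711² + 0.2419² + 0.1048² + 0.0242² + 0.0403² = 0.0042 + 0.0235 + 0.1377 + 0.0585 + 0.0110 + 0.0006 + 0.0016 = 0.2371 (working shown to 4 dp, full precision carried).
To 2 decimal places, D = 0.24.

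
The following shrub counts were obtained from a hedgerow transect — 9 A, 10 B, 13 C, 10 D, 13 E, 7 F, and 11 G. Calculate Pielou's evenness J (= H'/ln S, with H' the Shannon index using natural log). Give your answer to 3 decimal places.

Total N = 9+10+13+10+13+7+11 = 73, so the proportions are 0.12329, 0.13699, 0.17808, 0.13699, 0.17808, 0.09589, 0.15068 (working shown to 5 dp, full precision carried).
H' = −Σ pᵢ ln pᵢ = −((-0.25807) + (-0.27231) + (-0.30728) + (-0.27231) + (-0.30728) + (-0.22482) + (-0.28518)) = 1.92726.
With S = 7 species, ln S = 1.94591, so J = 1.92726/1.94591 = 0.99042, i.e. 0.990 to 3 decimal places.

0.990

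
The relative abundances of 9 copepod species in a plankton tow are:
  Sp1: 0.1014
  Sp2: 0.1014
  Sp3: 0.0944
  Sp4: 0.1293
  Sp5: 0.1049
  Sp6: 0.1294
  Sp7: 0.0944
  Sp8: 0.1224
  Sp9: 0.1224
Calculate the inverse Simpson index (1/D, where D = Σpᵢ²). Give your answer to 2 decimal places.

D = 0.1014² + 0.1014² + 0.0944² + 0.1293² + 0.1049² + 0.1294² + 0.0944² + 0.1224² + 0.1224² = 0.010282 + 0.010282 + 0.008911 + 0.016718 + 0.011004 + 0.016744 + 0.008911 + 0.014982 + 0.014982 = 0.112817 (working shown to 6 dp, full precision carried).
So 1/D = 8.8639, i.e. 8.86 to 2 decimal places.

8.86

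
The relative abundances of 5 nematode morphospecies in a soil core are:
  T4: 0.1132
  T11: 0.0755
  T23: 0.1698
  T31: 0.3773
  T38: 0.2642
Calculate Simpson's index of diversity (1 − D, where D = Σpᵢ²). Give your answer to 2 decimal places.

0.74

D = 0.1132² + 0.0755² + 0.1698² + 0.3773² + 0.2642² = 0.0128 + 0.0057 + 0.0288 + 0.1424 + 0.0698 = 0.2595 (working shown to 4 dp, full precision carried).
So 1 − D = 0.7405, i.e. 0.74 to 2 decimal places.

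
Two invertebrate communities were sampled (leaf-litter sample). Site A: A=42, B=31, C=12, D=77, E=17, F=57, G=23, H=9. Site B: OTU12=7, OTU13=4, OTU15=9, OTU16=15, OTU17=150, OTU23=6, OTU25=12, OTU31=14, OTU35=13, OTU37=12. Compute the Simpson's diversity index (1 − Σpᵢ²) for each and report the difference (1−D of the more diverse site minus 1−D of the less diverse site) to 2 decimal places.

Site A: N=268, proportions 0.156716, 0.115672, 0.044776, 0.287313, 0.063433, 0.212687, 0.085821, 0.033582, giving 1−D = 0.819754 (working shown to 6 dp, full precision carried).
Site B: N=242, proportions 0.028926, 0.016529, 0.03719, 0.061983, 0.619835, 0.024793, 0.049587, 0.057851, 0.053719, 0.049587, giving 1−D = 0.597705.
Difference = |0.819754 − 0.597705| = 0.222049, i.e. 0.22 to 2 decimal places.

0.22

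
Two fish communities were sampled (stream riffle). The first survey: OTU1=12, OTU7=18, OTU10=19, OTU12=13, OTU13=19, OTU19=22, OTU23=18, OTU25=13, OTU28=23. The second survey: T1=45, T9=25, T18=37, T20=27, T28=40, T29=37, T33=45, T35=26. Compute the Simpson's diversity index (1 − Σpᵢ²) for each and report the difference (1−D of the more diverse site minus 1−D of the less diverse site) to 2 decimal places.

0.01

The first survey: N=157, proportions 0.0764, 0.1146, 0.121, 0.0828, 0.121, 0.1401, 0.1146, 0.0828, 0.1465, giving 1−D = 0.8838 (working shown to 4 dp, full precision carried).
The second survey: N=282, proportions 0.1596, 0.0887, 0.1312, 0.0957, 0.1418, 0.1312, 0.1596, 0.0922, giving 1−D = 0.8690.
Difference = |0.8838 − 0.8690| = 0.0148, i.e. 0.01 to 2 decimal places.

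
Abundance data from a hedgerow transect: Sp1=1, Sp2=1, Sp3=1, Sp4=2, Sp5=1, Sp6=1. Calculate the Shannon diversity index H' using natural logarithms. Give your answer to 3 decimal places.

Total N = 1+1+1+2+1+1 = 7, so the proportions are 0.14286, 0.14286, 0.14286, 0.28571, 0.14286, 0.14286 (working shown to 5 dp, full precision carried).
Each pᵢ ln pᵢ term: 0.14286×(-1.94591)=-0.27799, 0.14286×(-1.94591)=-0.27799, 0.14286×(-1.94591)=-0.27799, 0.28571×(-1.25276)=-0.35793, 0.14286×(-1.94591)=-0.27799, 0.14286×(-1.94591)=-0.27799.
Sum = -1.74787, so H' = 1.748.

1.748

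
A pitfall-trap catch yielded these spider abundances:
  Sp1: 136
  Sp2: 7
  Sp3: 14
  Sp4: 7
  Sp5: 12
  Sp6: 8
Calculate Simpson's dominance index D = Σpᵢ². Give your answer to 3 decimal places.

Total N = 136+7+14+7+12+8 = 184, so the proportions are 0.73913, 0.03804, 0.07609, 0.03804, 0.06522, 0.04348 (working shown to 5 dp, full precision carried).
D = 0.73913² + 0.03804² + 0.07609² + 0.03804² + 0.06522² + 0.04348² = 0.54631 + 0.00145 + 0.00579 + 0.00145 + 0.00425 + 0.00189 = 0.56114.
To 3 decimal places, D = 0.561.

0.561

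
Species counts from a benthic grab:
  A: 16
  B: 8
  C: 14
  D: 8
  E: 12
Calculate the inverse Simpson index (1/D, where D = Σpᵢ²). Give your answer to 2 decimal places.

Total N = 16+8+14+8+12 = 58, so the proportions are 0.275862, 0.137931, 0.241379, 0.137931, 0.206897 (working shown to 6 dp, full precision carried).
D = 0.275862² + 0.137931² + 0.241379² + 0.137931² + 0.206897² = 0.076100 + 0.019025 + 0.058264 + 0.019025 + 0.042806 = 0.215220.
So 1/D = 4.6464, i.e. 4.65 to 2 decimal places.

4.65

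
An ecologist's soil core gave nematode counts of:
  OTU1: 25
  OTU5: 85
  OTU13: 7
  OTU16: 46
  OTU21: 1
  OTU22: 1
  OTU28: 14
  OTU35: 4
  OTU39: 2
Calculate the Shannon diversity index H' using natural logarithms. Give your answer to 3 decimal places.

1.481

Total N = 25+85+7+46+1+1+14+4+2 = 185, so the proportions are 0.13514, 0.45946, 0.03784, 0.24865, 0.00541, 0.00541, 0.07568, 0.02162, 0.01081 (working shown to 5 dp, full precision carried).
Each pᵢ ln pᵢ term: 0.13514×(-2.00148)=-0.27047, 0.45946×(-0.77770)=-0.35732, 0.03784×(-3.27445)=-0.12390, 0.24865×(-1.39171)=-0.34605, 0.00541×(-5.22036)=-0.02822, 0.00541×(-5.22036)=-0.02822, 0.07568×(-2.58130)=-0.19534, 0.02162×(-3.83406)=-0.08290, 0.01081×(-4.52721)=-0.04894.
Sum = -1.48136, so H' = 1.481.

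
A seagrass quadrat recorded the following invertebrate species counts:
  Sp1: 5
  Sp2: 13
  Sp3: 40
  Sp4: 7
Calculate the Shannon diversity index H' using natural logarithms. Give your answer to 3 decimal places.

Total N = 5+13+40+7 = 65, so the proportions are 0.07692, 0.2, 0.61538, 0.10769 (working shown to 5 dp, full precision carried).
Each pᵢ ln pᵢ term: 0.07692×(-2.56495)=-0.19730, 0.2×(-1.60944)=-0.32189, 0.61538×(-0.48551)=-0.29877, 0.10769×(-2.22848)=-0.23999.
Sum = -1.05796, so H' = 1.058.

1.058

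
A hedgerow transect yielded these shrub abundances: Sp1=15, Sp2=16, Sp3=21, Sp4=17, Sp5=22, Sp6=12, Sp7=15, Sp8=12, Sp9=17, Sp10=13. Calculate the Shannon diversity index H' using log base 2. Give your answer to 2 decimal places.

Total N = 15+16+21+17+22+12+15+12+17+13 = 160, so the proportions are 0.0938, 0.1, 0.1313, 0.1062, 0.1375, 0.075, 0.0938, 0.075, 0.1062, 0.0813 (working shown to 4 dp, full precision carried).
Each pᵢ log₂ pᵢ term: 0.0938×(-3.4150)=-0.3202, 0.1×(-3.3219)=-0.3322, 0.1313×(-2.9296)=-0.3845, 0.1062×(-3.2345)=-0.3437, 0.1375×(-2.8625)=-0.3936, 0.075×(-3.7370)=-0.2803, 0.0938×(-3.4150)=-0.3202, 0.075×(-3.7370)=-0.2803, 0.1062×(-3.2345)=-0.3437, 0.0813×(-3.6215)=-0.2942.
Sum = -3.2927, so H' = 3.29.

3.29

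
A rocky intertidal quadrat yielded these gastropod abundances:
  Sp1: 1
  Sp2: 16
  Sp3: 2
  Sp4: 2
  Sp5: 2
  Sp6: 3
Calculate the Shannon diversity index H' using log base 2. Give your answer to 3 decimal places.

1.825

Total N = 1+16+2+2+2+3 = 26, so the proportions are 0.03846, 0.61538, 0.07692, 0.07692, 0.07692, 0.11538 (working shown to 5 dp, full precision carried).
Each pᵢ log₂ pᵢ term: 0.03846×(-4.70044)=-0.18079, 0.61538×(-0.70044)=-0.43104, 0.07692×(-3.70044)=-0.28465, 0.07692×(-3.70044)=-0.28465, 0.07692×(-3.70044)=-0.28465, 0.11538×(-3.11548)=-0.35948.
Sum = -1.82525, so H' = 1.825.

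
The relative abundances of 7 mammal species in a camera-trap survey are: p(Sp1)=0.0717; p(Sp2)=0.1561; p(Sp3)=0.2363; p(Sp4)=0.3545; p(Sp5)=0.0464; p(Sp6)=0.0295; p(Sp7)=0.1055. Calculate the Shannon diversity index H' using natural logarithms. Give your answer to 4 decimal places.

Each pᵢ ln pᵢ term (working shown to 6 dp, full precision carried): 0.0717×(-2.635265)=-0.188948, 0.1561×(-1.857258)=-0.289918, 0.2363×(-1.442653)=-0.340899, 0.3545×(-1.037047)=-0.367633, 0.0464×(-3.070456)=-0.142469, 0.0295×(-3.523365)=-0.103939, 0.1055×(-2.249044)=-0.237274.
Sum = -1.671081, so H' = 1.6711.

1.6711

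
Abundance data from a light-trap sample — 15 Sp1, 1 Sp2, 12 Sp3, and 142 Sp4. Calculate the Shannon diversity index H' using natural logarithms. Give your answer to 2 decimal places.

Total N = 15+1+12+142 = 170, so the proportions are 0.0882, 0.0059, 0.0706, 0.8353 (working shown to 4 dp, full precision carried).
Each pᵢ ln pᵢ term: 0.0882×(-2.4277)=-0.2142, 0.0059×(-5.1358)=-0.0302, 0.0706×(-2.6509)=-0.1871, 0.8353×(-0.1800)=-0.1503.
Sum = -0.5819, so H' = 0.58.

0.58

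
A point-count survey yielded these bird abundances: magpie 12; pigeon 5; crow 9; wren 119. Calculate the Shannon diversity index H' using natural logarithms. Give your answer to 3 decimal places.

Total N = 12+5+9+119 = 145, so the proportions are 0.08276, 0.03448, 0.06207, 0.82069 (working shown to 5 dp, full precision carried).
Each pᵢ ln pᵢ term: 0.08276×(-2.49183)=-0.20622, 0.03448×(-3.36730)=-0.11611, 0.06207×(-2.77951)=-0.17252, 0.82069×(-0.19761)=-0.16218.
Sum = -0.65703, so H' = 0.657.

0.657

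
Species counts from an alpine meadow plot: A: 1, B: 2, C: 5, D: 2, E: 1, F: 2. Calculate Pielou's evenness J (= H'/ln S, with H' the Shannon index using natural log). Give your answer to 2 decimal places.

0.91

Total N = 1+2+5+2+1+2 = 13, so the proportions are 0.0769, 0.1538, 0.3846, 0.1538, 0.0769, 0.1538 (working shown to 4 dp, full precision carried).
H' = −Σ pᵢ ln pᵢ = −((-0.1973) + (-0.2880) + (-0.3675) + (-0.2880) + (-0.1973) + (-0.2880)) = 1.6260.
With S = 6 species, ln S = 1.7918, so J = 1.6260/1.7918 = 0.9075, i.e. 0.91 to 2 decimal places.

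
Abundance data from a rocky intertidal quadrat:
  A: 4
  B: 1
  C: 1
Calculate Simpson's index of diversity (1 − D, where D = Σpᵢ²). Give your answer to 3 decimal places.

0.500

Total N = 4+1+1 = 6, so the proportions are 0.66667, 0.16667, 0.16667 (working shown to 5 dp, full precision carried).
D = 0.66667² + 0.16667² + 0.16667² = 0.44444 + 0.02778 + 0.02778 = 0.50000.
So 1 − D = 0.50000, i.e. 0.500 to 3 decimal places.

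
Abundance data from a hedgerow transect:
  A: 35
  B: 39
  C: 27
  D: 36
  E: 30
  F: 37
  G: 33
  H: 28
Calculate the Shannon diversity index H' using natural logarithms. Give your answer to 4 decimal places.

2.0717

Total N = 35+39+27+36+30+37+33+28 = 265, so the proportions are 0.132075, 0.14717, 0.101887, 0.135849, 0.113208, 0.139623, 0.124528, 0.10566 (working shown to 6 dp, full precision carried).
Each pᵢ ln pᵢ term: 0.132075×(-2.024382)=-0.267371, 0.14717×(-1.916168)=-0.282002, 0.101887×(-2.283893)=-0.232699, 0.135849×(-1.996211)=-0.271183, 0.113208×(-2.178532)=-0.246626, 0.139623×(-1.968812)=-0.274891, 0.124528×(-2.083222)=-0.259420, 0.10566×(-2.247525)=-0.237474.
Sum = -2.071667, so H' = 2.0717.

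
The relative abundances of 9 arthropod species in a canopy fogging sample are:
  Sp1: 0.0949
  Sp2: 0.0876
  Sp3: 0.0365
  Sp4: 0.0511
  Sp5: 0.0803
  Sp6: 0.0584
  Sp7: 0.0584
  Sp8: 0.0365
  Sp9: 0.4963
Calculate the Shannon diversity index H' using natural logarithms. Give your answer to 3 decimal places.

Each pᵢ ln pᵢ term (working shown to 5 dp, full precision carried): 0.0949×(-2.35493)=-0.22348, 0.0876×(-2.43497)=-0.21330, 0.0365×(-3.31044)=-0.12083, 0.0511×(-2.97397)=-0.15197, 0.0803×(-2.52199)=-0.20252, 0.0584×(-2.84044)=-0.16588, 0.0584×(-2.84044)=-0.16588, 0.0365×(-3.31044)=-0.12083, 0.4963×(-0.70057)=-0.34770.
Sum = -1.71239, so H' = 1.712.

1.712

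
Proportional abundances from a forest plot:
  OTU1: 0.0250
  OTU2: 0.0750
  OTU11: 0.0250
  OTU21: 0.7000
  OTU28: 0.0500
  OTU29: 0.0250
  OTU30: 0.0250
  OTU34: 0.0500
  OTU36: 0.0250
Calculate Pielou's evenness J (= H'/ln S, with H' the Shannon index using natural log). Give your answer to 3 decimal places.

H' = −Σ pᵢ ln pᵢ = −((-0.09222) + (-0.19427) + (-0.09222) + (-0.24967) + (-0.14979) + (-0.09222) + (-0.09222) + (-0.14979) + (-0.09222)) = 1.20463 (working shown to 5 dp, full precision carried).
With S = 9 species, ln S = 2.19722, so J = 1.20463/2.19722 = 0.54825, i.e. 0.548 to 3 decimal places.

0.548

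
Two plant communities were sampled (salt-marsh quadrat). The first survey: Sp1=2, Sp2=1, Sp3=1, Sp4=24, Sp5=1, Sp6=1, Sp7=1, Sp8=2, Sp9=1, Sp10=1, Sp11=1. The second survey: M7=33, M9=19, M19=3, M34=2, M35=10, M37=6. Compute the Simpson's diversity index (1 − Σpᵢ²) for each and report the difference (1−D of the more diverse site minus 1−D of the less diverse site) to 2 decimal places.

The first survey: N=36, proportions 0.0556, 0.0278, 0.0278, 0.6667, 0.0278, 0.0278, 0.0278, 0.0556, 0.0278, 0.0278, 0.0278, giving 1−D = 0.5432 (working shown to 4 dp, full precision carried).
The second survey: N=73, proportions 0.4521, 0.2603, 0.0411, 0.0274, 0.137, 0.0822, giving 1−D = 0.6999.
Difference = |0.5432 − 0.6999| = 0.1567, i.e. 0.16 to 2 decimal places.

0.16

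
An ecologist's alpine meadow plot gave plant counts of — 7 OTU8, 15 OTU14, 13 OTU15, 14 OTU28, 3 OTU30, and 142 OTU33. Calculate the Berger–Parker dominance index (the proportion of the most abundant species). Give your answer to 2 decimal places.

Total N = 7+15+13+14+3+142 = 194, so the proportions are 0.0361, 0.0773, 0.067, 0.0722, 0.0155, 0.732 (working shown to 4 dp, full precision carried).
The largest proportion is 0.732, i.e. d = 0.73 to 2 decimal places.

0.73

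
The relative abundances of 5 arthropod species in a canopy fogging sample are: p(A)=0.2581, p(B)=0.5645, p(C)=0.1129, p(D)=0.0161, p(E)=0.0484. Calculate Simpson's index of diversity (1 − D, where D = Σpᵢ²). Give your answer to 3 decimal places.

D = 0.2581² + 0.5645² + 0.1129² + 0.0161² + 0.0484² = 0.06662 + 0.31866 + 0.01275 + 0.00026 + 0.00234 = 0.40062 (working shown to 5 dp, full precision carried).
So 1 − D = 0.59938, i.e. 0.599 to 3 decimal places.

0.599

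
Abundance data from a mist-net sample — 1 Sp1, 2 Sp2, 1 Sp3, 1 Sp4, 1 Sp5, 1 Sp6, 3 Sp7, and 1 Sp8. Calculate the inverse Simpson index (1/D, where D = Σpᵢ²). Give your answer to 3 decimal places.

6.368

Total N = 1+2+1+1+1+1+3+1 = 11, so the proportions are 0.0909091, 0.1818182, 0.0909091, 0.0909091, 0.0909091, 0.0909091, 0.2727273, 0.0909091 (working shown to 7 dp, full precision carried).
D = 0.0909091² + 0.1818182² + 0.0909091² + 0.0909091² + 0.0909091² + 0.0909091² + 0.2727273² + 0.0909091² = 0.0082645 + 0.0330579 + 0.0082645 + 0.0082645 + 0.0082645 + 0.0082645 + 0.0743802 + 0.0082645 = 0.1570248.
So 1/D = 6.36842, i.e. 6.368 to 3 decimal places.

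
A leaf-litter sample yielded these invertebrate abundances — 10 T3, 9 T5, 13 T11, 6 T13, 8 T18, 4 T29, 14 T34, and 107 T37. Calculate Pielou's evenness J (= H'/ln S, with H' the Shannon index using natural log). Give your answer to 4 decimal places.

Total N = 10+9+13+6+8+4+14+107 = 171, so the proportions are 0.05848, 0.052632, 0.076023, 0.035088, 0.046784, 0.023392, 0.081871, 0.625731 (working shown to 6 dp, full precision carried).
H' = −Σ pᵢ ln pᵢ = −((-0.166028) + (-0.154970) + (-0.195891) + (-0.117540) + (-0.143262) + (-0.087845) + (-0.204892) + (-0.293364)) = 1.363792.
With S = 8 species, ln S = 2.079442, so J = 1.363792/2.079442 = 0.655846, i.e. 0.6558 to 4 decimal places.

0.6558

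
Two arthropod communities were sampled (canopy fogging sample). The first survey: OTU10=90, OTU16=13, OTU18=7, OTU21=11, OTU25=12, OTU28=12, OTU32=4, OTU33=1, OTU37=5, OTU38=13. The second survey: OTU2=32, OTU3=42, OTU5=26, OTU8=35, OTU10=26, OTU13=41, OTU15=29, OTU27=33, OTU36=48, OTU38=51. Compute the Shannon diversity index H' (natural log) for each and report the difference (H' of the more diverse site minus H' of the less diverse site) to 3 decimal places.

The first survey: N=168, proportions 0.535714, 0.077381, 0.041667, 0.065476, 0.071429, 0.071429, 0.02381, 0.005952, 0.029762, 0.077381, giving H' = 1.642417 (working shown to 6 dp, full precision carried).
The second survey: N=363, proportions 0.088154, 0.115702, 0.071625, 0.096419, 0.071625, 0.112948, 0.07989, 0.090909, 0.132231, 0.140496, giving H' = 2.276283.
Difference = |1.642417 − 2.276283| = 0.633866, i.e. 0.634 to 3 decimal places.

0.634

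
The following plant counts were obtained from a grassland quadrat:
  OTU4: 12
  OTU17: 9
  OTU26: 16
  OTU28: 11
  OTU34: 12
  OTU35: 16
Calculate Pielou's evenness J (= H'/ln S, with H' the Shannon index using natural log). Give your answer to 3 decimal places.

Total N = 12+9+16+11+12+16 = 76, so the proportions are 0.15789, 0.11842, 0.21053, 0.14474, 0.15789, 0.21053 (working shown to 5 dp, full precision carried).
H' = −Σ pᵢ ln pᵢ = −((-0.29145) + (-0.25265) + (-0.32803) + (-0.27975) + (-0.29145) + (-0.32803)) = 1.77136.
With S = 6 species, ln S = 1.79176, so J = 1.77136/1.79176 = 0.98861, i.e. 0.989 to 3 decimal places.

0.989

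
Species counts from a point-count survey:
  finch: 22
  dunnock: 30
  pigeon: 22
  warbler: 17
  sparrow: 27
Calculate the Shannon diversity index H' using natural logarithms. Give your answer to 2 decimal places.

1.59

Total N = 22+30+22+17+27 = 118, so the proportions are 0.1864, 0.2542, 0.1864, 0.1441, 0.2288 (working shown to 4 dp, full precision carried).
Each pᵢ ln pᵢ term: 0.1864×(-1.6796)=-0.3132, 0.2542×(-1.3695)=-0.3482, 0.1864×(-1.6796)=-0.3132, 0.1441×(-1.9375)=-0.2791, 0.2288×(-1.4748)=-0.3375.
Sum = -1.5911, so H' = 1.59.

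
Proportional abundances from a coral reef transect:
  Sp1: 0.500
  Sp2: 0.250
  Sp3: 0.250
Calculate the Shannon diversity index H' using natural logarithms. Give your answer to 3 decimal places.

1.040

Each pᵢ ln pᵢ term (working shown to 5 dp, full precision carried): 0.5×(-0.69315)=-0.34657, 0.25×(-1.38629)=-0.34657, 0.25×(-1.38629)=-0.34657.
Sum = -1.03972, so H' = 1.040.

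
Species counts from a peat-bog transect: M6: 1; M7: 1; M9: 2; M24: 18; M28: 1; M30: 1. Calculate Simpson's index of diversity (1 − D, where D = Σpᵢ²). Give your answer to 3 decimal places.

Total N = 1+1+2+18+1+1 = 24, so the proportions are 0.04167, 0.04167, 0.08333, 0.75, 0.04167, 0.04167 (working shown to 5 dp, full precision carried).
D = 0.04167² + 0.04167² + 0.08333² + 0.75² + 0.04167² + 0.04167² = 0.00174 + 0.00174 + 0.00694 + 0.56250 + 0.00174 + 0.00174 = 0.57639.
So 1 − D = 0.42361, i.e. 0.424 to 3 decimal places.

0.424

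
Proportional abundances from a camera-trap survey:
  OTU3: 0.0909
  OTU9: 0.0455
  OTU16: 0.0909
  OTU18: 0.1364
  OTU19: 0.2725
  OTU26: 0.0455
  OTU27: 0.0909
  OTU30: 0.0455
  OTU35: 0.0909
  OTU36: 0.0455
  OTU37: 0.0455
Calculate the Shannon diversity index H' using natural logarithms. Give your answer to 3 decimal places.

2.201

Each pᵢ ln pᵢ term (working shown to 5 dp, full precision carried): 0.0909×(-2.39800)=-0.21798, 0.0455×(-3.09004)=-0.14060, 0.0909×(-2.39800)=-0.21798, 0.1364×(-1.99216)=-0.27173, 0.2725×(-1.30012)=-0.35428, 0.0455×(-3.09004)=-0.14060, 0.0909×(-2.39800)=-0.21798, 0.0455×(-3.09004)=-0.14060, 0.0909×(-2.39800)=-0.21798, 0.0455×(-3.09004)=-0.14060, 0.0455×(-3.09004)=-0.14060.
Sum = -2.20091, so H' = 2.201.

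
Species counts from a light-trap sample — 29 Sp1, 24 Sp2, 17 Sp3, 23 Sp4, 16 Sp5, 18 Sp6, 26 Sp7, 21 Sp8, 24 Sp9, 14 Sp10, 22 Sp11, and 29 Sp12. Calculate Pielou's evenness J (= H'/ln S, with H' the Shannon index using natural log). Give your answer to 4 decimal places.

Total N = 29+24+17+23+16+18+26+21+24+14+22+29 = 263, so the proportions are 0.110266, 0.091255, 0.064639, 0.087452, 0.060837, 0.068441, 0.098859, 0.079848, 0.091255, 0.053232, 0.08365, 0.110266 (working shown to 6 dp, full precision carried).
H' = −Σ pᵢ ln pᵢ = −((-0.243121) + (-0.218473) + (-0.177042) + (-0.213092) + (-0.170316) + (-0.183544) + (-0.228766) + (-0.201826) + (-0.218473) + (-0.156134) + (-0.207545) + (-0.243121)) = 2.461454.
With S = 12 species, ln S = 2.484907, so J = 2.461454/2.484907 = 0.990562, i.e. 0.9906 to 4 decimal places.

0.9906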